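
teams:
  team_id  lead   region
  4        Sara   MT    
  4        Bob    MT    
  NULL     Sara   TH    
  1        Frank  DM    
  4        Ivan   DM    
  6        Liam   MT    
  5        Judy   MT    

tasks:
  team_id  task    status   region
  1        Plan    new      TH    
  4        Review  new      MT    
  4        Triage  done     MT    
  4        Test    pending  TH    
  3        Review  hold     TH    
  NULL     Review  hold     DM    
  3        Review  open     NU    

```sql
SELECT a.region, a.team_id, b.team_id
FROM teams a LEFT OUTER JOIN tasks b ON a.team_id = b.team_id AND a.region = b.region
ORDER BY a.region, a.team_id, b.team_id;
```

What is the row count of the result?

LEFT JOIN keeps every row from `teams`; unmatched rows get NULL for `tasks`'s columns.
Matching on a.team_id = b.team_id AND a.region = b.region. A NULL in a compared column never satisfies the condition.
Matched pairs: 4; unmatched a rows kept: 5.
Total: 4 matched + 5 padded = 9 rows.

9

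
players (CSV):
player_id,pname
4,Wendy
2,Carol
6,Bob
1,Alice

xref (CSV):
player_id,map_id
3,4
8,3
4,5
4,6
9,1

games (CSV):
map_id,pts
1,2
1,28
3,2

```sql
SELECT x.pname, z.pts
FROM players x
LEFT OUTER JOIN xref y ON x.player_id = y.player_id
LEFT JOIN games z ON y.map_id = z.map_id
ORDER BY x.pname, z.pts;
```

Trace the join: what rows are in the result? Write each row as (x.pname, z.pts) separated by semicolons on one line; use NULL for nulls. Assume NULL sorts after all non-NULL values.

Joins associate left-to-right: players LEFT JOIN xref on player_id gives 5 intermediate row(s).
Then LEFT JOIN `games z` on map_id: each of those 5 rows is kept; rows whose y.map_id has no match in z get NULL for z's columns.

(Alice, NULL); (Bob, NULL); (Carol, NULL); (Wendy, NULL); (Wendy, NULL)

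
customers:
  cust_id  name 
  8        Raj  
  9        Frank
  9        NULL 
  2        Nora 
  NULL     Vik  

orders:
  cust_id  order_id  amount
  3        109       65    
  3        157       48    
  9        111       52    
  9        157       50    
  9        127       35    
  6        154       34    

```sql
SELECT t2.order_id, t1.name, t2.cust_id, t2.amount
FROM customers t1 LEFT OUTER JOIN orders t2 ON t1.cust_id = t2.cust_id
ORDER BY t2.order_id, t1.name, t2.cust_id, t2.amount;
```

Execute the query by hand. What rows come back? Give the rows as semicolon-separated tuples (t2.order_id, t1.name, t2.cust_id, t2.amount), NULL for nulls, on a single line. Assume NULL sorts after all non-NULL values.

(111, Frank, 9, 52); (111, NULL, 9, 52); (127, Frank, 9, 35); (127, NULL, 9, 35); (157, Frank, 9, 50); (157, NULL, 9, 50); (NULL, Nora, NULL, NULL); (NULL, Raj, NULL, NULL); (NULL, Vik, NULL, NULL)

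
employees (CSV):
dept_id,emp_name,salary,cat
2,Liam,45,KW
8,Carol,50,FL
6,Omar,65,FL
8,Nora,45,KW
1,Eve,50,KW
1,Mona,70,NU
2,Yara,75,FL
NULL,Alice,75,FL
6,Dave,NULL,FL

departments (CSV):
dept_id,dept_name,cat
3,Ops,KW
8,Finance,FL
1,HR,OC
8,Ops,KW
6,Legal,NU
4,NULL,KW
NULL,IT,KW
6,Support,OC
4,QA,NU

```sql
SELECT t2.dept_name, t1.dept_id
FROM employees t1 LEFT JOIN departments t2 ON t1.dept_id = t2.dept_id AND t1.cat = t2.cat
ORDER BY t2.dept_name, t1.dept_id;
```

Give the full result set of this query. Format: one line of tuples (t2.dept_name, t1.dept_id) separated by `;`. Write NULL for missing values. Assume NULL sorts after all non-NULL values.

(Finance, 8); (Ops, 8); (NULL, 1); (NULL, 1); (NULL, 2); (NULL, 2); (NULL, 6); (NULL, 6); (NULL, NULL)

LEFT JOIN keeps every row from `employees`; unmatched rows get NULL for `departments`'s columns.
Matching on t1.dept_id = t2.dept_id AND t1.cat = t2.cat. A NULL in a compared column never satisfies the condition.
- t1 (dept_id=2, cat=KW) has no partner → padded with NULL.
- t1 (dept_id=8, cat=FL) pairs with 1 row(s) of t2.
- t1 (dept_id=6, cat=FL) has no partner → padded with NULL.
- t1 (dept_id=8, cat=KW) pairs with 1 row(s) of t2.
- t1 (dept_id=1, cat=KW) has no partner → padded with NULL.
- t1 (dept_id=1, cat=NU) has no partner → padded with NULL.
- t1 (dept_id=2, cat=FL) has no partner → padded with NULL.
- t1 (dept_id=NULL, cat=FL) has no partner → padded with NULL.
- t1 (dept_id=6, cat=FL) has no partner → padded with NULL.
After projecting and ordering:
t2.dept_name | t1.dept_id
Finance | 8
Ops | 8
NULL | 1
NULL | 1
NULL | 2
NULL | 2
NULL | 6
NULL | 6
NULL | NULL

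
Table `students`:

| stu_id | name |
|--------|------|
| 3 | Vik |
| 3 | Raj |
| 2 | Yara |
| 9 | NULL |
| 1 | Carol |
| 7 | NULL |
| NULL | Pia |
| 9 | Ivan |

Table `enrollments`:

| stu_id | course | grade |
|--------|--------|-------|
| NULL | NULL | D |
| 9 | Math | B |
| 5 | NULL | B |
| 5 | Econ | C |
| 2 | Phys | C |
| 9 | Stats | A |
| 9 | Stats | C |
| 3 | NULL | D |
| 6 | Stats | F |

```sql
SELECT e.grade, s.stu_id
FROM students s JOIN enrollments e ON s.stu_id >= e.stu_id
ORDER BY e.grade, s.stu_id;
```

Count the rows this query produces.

26

INNER JOIN keeps only pairs where the ON condition holds.
Matching on s.stu_id >= e.stu_id. A NULL in a compared column never satisfies the condition.
Matched pairs: 26.
Total: 26 rows.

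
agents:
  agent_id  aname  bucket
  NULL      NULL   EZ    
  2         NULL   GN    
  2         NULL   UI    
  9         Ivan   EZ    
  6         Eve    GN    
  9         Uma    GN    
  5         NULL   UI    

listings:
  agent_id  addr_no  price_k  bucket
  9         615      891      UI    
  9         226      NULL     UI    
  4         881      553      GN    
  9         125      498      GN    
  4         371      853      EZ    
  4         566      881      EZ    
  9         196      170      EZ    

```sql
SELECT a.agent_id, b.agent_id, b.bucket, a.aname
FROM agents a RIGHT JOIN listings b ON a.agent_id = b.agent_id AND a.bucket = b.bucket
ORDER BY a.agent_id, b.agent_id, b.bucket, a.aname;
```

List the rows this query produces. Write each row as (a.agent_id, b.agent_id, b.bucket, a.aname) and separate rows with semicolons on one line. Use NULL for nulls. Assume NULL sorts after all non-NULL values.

RIGHT JOIN keeps every row from `listings`; unmatched rows get NULL for `agents`'s columns.
Matching on a.agent_id = b.agent_id AND a.bucket = b.bucket. A NULL in a compared column never satisfies the condition.
- a row (agent_id=NULL, bucket=EZ): no match.
- a row (agent_id=2, bucket=GN): no match.
- a row (agent_id=2, bucket=UI): no match.
- a row (agent_id=9, bucket=EZ): matches 1 b row(s) → 1 output row(s).
- a row (agent_id=6, bucket=GN): no match.
- a row (agent_id=9, bucket=GN): matches 1 b row(s) → 1 output row(s).
- a row (agent_id=5, bucket=UI): no match.
- 5 b row(s) had no a match → kept, a columns NULL.
After projecting and ordering:
a.agent_id | b.agent_id | b.bucket | a.aname
9 | 9 | EZ | Ivan
9 | 9 | GN | Uma
NULL | 4 | EZ | NULL
NULL | 4 | EZ | NULL
NULL | 4 | GN | NULL
NULL | 9 | UI | NULL
NULL | 9 | UI | NULL

(9, 9, EZ, Ivan); (9, 9, GN, Uma); (NULL, 4, EZ, NULL); (NULL, 4, EZ, NULL); (NULL, 4, GN, NULL); (NULL, 9, UI, NULL); (NULL, 9, UI, NULL)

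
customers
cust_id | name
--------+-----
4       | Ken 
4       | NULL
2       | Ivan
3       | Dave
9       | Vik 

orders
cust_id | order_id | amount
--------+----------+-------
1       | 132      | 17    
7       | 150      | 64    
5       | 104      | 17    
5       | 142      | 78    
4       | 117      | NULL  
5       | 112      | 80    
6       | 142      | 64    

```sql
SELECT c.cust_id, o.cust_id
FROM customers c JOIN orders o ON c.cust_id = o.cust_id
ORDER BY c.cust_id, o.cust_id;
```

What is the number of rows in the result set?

INNER JOIN keeps only pairs where the ON condition holds.
Matching on c.cust_id = o.cust_id.
Matched pairs: 2.
Total: 2 rows.

2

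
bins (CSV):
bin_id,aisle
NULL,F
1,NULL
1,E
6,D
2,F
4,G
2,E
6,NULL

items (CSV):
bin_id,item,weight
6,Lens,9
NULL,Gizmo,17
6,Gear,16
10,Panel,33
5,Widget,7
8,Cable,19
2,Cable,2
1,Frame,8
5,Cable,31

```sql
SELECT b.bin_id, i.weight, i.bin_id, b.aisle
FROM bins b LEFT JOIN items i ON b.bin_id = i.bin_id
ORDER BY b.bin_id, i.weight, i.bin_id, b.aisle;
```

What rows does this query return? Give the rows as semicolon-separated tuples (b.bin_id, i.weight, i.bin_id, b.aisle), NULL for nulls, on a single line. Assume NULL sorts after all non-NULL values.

(1, 8, 1, E); (1, 8, 1, NULL); (2, 2, 2, E); (2, 2, 2, F); (4, NULL, NULL, G); (6, 9, 6, D); (6, 9, 6, NULL); (6, 16, 6, D); (6, 16, 6, NULL); (NULL, NULL, NULL, F)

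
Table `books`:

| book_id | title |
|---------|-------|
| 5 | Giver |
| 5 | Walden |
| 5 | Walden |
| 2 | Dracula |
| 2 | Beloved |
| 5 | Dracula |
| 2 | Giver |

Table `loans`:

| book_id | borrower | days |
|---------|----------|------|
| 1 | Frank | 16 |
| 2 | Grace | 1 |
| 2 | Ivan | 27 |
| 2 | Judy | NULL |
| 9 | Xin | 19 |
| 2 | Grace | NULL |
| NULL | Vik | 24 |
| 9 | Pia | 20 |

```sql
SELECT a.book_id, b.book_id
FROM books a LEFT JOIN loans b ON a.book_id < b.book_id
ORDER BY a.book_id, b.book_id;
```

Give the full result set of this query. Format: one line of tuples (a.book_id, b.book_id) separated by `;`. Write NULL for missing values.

(2, 9); (2, 9); (2, 9); (2, 9); (2, 9); (2, 9); (5, 9); (5, 9); (5, 9); (5, 9); (5, 9); (5, 9); (5, 9); (5, 9)

LEFT JOIN keeps every row from `books`; unmatched rows get NULL for `loans`'s columns.
Matching on a.book_id < b.book_id. A NULL in a compared column never satisfies the condition.
Matched pairs: 14; unmatched a rows kept: 0.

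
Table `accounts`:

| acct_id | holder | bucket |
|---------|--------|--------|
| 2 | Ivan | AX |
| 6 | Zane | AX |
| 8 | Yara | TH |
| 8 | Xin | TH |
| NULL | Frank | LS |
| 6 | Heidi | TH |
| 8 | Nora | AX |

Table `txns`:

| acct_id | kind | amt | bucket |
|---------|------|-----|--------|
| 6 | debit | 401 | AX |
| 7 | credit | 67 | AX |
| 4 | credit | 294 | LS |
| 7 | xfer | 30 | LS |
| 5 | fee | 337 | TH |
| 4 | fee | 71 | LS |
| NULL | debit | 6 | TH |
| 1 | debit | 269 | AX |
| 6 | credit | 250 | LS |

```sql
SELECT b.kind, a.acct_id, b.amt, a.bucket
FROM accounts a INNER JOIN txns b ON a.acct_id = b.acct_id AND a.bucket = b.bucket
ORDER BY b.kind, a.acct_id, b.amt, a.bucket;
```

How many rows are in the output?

1

INNER JOIN keeps only pairs where the ON condition holds.
Matching on a.acct_id = b.acct_id AND a.bucket = b.bucket. A NULL in a compared column never satisfies the condition.
- acct_id=2, bucket=AX: no matching b row, dropped.
- acct_id=6, bucket=AX: 1 matching b row(s), so 1 row(s) emitted.
- acct_id=8, bucket=TH: no matching b row, dropped.
- acct_id=8, bucket=TH: no matching b row, dropped.
- acct_id=NULL, bucket=LS: no matching b row, dropped.
- acct_id=6, bucket=TH: no matching b row, dropped.
- acct_id=8, bucket=AX: no matching b row, dropped.
Total: 1 rows.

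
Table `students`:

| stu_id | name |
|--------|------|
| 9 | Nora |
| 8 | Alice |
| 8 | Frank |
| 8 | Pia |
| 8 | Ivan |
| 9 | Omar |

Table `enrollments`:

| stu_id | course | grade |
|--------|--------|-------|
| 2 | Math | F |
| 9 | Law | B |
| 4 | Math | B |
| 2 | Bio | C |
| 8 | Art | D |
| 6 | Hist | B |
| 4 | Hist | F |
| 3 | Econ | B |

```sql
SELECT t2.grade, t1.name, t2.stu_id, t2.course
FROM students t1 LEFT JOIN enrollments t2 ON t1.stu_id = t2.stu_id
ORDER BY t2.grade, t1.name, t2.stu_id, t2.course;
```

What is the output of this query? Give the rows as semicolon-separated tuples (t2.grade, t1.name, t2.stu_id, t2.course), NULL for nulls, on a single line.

LEFT JOIN keeps every row from `students`; unmatched rows get NULL for `enrollments`'s columns.
Matching on t1.stu_id = t2.stu_id.
- t1 row (stu_id=9): matches 1 t2 row(s) → 1 output row(s).
- t1 row (stu_id=8): matches 1 t2 row(s) → 1 output row(s).
- t1 row (stu_id=8): matches 1 t2 row(s) → 1 output row(s).
- t1 row (stu_id=8): matches 1 t2 row(s) → 1 output row(s).
- t1 row (stu_id=8): matches 1 t2 row(s) → 1 output row(s).
- t1 row (stu_id=9): matches 1 t2 row(s) → 1 output row(s).
After projecting and ordering:
t2.grade | t1.name | t2.stu_id | t2.course
B | Nora | 9 | Law
B | Omar | 9 | Law
D | Alice | 8 | Art
D | Frank | 8 | Art
D | Ivan | 8 | Art
D | Pia | 8 | Art

(B, Nora, 9, Law); (B, Omar, 9, Law); (D, Alice, 8, Art); (D, Frank, 8, Art); (D, Ivan, 8, Art); (D, Pia, 8, Art)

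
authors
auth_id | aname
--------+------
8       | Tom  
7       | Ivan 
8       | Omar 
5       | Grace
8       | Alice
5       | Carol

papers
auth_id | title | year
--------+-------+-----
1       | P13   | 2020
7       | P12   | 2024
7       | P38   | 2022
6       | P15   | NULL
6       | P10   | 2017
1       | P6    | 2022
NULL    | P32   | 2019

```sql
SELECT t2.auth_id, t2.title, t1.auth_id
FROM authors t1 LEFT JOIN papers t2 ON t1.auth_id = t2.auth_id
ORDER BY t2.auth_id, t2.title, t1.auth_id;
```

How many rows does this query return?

7

LEFT JOIN keeps every row from `authors`; unmatched rows get NULL for `papers`'s columns.
Matching on t1.auth_id = t2.auth_id. A NULL in a compared column never satisfies the condition.
- auth_id=8: no t2 row matches, row kept with t2 columns NULL.
- auth_id=7: 2 matching t2 row(s), so 2 row(s) emitted.
- auth_id=8: no t2 row matches, row kept with t2 columns NULL.
- auth_id=5: no t2 row matches, row kept with t2 columns NULL.
- auth_id=8: no t2 row matches, row kept with t2 columns NULL.
- auth_id=5: no t2 row matches, row kept with t2 columns NULL.
Total: 2 matched + 5 padded = 7 rows.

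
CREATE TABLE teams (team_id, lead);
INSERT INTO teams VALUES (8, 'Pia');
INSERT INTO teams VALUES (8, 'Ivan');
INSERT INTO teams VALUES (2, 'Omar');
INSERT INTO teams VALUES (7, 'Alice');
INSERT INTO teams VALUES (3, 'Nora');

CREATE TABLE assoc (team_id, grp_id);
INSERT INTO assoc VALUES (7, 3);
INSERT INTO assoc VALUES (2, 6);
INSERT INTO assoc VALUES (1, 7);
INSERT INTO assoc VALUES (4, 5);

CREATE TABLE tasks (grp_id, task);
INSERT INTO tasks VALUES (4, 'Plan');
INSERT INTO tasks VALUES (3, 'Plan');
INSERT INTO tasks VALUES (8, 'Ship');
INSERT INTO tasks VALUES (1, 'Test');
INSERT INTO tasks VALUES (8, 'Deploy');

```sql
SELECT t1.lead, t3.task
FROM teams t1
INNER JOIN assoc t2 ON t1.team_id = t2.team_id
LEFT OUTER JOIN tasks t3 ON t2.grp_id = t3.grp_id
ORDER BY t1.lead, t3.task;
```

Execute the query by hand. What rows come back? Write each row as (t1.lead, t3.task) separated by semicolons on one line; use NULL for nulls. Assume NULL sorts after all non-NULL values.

(Alice, Plan); (Omar, NULL)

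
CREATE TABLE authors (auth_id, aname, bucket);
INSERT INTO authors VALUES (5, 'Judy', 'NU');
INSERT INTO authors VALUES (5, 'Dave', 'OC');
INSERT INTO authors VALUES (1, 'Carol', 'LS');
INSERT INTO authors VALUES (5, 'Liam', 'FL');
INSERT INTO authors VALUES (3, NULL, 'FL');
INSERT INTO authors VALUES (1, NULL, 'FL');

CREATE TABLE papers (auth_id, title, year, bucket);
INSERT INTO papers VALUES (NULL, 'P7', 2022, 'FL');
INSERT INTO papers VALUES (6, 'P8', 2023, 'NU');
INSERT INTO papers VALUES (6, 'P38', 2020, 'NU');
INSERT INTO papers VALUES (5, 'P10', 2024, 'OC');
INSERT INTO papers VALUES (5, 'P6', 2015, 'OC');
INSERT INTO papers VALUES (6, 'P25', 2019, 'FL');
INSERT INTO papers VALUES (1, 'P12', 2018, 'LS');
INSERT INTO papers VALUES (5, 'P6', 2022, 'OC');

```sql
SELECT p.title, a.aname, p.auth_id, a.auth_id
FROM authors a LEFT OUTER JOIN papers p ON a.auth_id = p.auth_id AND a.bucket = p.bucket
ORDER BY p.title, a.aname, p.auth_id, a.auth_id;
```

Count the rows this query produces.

8

LEFT JOIN keeps every row from `authors`; unmatched rows get NULL for `papers`'s columns.
Matching on a.auth_id = p.auth_id AND a.bucket = p.bucket. A NULL in a compared column never satisfies the condition.
Matched pairs: 4; unmatched a rows kept: 4.
Total: 4 matched + 4 padded = 8 rows.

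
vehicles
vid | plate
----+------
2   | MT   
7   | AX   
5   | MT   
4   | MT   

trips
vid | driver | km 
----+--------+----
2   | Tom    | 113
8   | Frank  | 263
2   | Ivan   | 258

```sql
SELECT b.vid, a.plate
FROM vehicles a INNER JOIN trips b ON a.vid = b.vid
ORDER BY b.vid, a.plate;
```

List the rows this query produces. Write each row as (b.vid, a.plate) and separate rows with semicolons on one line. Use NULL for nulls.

INNER JOIN keeps only pairs where the ON condition holds.
Matching on a.vid = b.vid.
Matched pairs: 2.

(2, MT); (2, MT)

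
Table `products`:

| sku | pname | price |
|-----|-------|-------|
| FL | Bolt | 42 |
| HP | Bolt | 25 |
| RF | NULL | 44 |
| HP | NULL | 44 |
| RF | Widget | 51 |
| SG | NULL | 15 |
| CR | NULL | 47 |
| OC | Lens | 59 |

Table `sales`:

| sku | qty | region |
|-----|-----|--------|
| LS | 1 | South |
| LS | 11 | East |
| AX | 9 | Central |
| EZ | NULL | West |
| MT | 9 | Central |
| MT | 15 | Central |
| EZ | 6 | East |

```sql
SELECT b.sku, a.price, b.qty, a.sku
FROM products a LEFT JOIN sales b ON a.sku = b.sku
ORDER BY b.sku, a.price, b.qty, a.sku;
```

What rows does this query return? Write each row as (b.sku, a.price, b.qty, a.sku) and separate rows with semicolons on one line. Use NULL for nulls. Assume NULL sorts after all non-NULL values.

(NULL, 15, NULL, SG); (NULL, 25, NULL, HP); (NULL, 42, NULL, FL); (NULL, 44, NULL, HP); (NULL, 44, NULL, RF); (NULL, 47, NULL, CR); (NULL, 51, NULL, RF); (NULL, 59, NULL, OC)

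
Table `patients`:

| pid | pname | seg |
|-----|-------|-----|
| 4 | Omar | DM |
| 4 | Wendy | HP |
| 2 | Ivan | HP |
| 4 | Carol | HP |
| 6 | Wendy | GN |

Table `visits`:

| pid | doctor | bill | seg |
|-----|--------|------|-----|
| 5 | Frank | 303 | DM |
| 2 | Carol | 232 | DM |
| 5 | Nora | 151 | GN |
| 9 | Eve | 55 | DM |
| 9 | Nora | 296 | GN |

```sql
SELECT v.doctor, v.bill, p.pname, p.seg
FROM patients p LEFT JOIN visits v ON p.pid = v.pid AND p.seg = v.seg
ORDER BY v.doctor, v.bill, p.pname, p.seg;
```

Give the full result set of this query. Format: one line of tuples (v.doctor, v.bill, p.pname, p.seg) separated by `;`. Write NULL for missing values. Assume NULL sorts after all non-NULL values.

LEFT JOIN keeps every row from `patients`; unmatched rows get NULL for `visits`'s columns.
Matching on p.pid = v.pid AND p.seg = v.seg.
- p (pid=4, seg=DM) has no partner → padded with NULL.
- p (pid=4, seg=HP) has no partner → padded with NULL.
- p (pid=2, seg=HP) has no partner → padded with NULL.
- p (pid=4, seg=HP) has no partner → padded with NULL.
- p (pid=6, seg=GN) has no partner → padded with NULL.
After projecting and ordering:
v.doctor | v.bill | p.pname | p.seg
NULL | NULL | Carol | HP
NULL | NULL | Ivan | HP
NULL | NULL | Omar | DM
NULL | NULL | Wendy | GN
NULL | NULL | Wendy | HP

(NULL, NULL, Carol, HP); (NULL, NULL, Ivan, HP); (NULL, NULL, Omar, DM); (NULL, NULL, Wendy, GN); (NULL, NULL, Wendy, HP)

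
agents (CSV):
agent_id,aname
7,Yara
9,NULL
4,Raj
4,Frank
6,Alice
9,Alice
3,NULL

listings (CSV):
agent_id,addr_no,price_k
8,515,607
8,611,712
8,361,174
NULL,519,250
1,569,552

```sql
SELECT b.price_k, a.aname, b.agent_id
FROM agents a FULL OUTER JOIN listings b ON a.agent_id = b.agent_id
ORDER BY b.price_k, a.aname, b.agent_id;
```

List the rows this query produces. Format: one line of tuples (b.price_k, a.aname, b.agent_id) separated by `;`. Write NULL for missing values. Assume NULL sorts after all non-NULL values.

(174, NULL, 8); (250, NULL, NULL); (552, NULL, 1); (607, NULL, 8); (712, NULL, 8); (NULL, Alice, NULL); (NULL, Alice, NULL); (NULL, Frank, NULL); (NULL, Raj, NULL); (NULL, Yara, NULL); (NULL, NULL, NULL); (NULL, NULL, NULL)

FULL OUTER JOIN keeps every row from both sides; unmatched rows get NULL for the other side's columns.
Matching on a.agent_id = b.agent_id. A NULL in a compared column never satisfies the condition.
- a row (agent_id=7): no match → kept, b columns NULL.
- a row (agent_id=9): no match → kept, b columns NULL.
- a row (agent_id=4): no match → kept, b columns NULL.
- a row (agent_id=4): no match → kept, b columns NULL.
- a row (agent_id=6): no match → kept, b columns NULL.
- a row (agent_id=9): no match → kept, b columns NULL.
- a row (agent_id=3): no match → kept, b columns NULL.
- plus 5 unmatched b row(s), each kept with NULL a columns.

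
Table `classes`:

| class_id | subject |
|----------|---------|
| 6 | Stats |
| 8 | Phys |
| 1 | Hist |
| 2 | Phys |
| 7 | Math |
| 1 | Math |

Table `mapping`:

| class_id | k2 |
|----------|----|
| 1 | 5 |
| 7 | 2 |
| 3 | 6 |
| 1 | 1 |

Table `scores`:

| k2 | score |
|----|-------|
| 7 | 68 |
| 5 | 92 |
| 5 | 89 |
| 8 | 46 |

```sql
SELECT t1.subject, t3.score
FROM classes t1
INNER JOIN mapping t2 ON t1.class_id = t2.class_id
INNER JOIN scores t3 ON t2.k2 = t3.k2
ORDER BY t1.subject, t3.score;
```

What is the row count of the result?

4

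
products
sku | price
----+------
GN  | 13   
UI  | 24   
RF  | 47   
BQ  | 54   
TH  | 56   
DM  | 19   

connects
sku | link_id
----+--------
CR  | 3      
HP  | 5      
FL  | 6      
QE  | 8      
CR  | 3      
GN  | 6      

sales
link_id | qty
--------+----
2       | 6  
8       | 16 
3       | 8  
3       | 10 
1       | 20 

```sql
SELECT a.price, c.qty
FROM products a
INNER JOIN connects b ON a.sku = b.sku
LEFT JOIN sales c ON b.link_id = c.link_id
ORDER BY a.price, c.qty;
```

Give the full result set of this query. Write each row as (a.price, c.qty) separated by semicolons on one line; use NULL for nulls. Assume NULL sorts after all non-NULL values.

(13, NULL)

Evaluate left to right. First `products a INNER JOIN connects b` on sku: 1 row(s).
Then LEFT JOIN `sales c` on link_id: each of those 1 rows is kept; rows whose b.link_id has no match in c get NULL for c's columns.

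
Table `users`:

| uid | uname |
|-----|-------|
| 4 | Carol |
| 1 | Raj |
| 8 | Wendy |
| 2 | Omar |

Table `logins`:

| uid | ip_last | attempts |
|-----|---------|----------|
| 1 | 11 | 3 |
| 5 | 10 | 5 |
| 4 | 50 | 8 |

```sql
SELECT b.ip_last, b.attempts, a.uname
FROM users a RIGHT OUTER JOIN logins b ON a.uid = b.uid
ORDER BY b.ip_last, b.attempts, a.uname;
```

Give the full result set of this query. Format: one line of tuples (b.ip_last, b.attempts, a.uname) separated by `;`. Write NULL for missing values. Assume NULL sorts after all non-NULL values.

(10, 5, NULL); (11, 3, Raj); (50, 8, Carol)

RIGHT JOIN keeps every row from `logins`; unmatched rows get NULL for `users`'s columns.
Matching on a.uid = b.uid.
- uid=4: 1 matching b row(s), so 1 row(s) emitted.
- uid=1: 1 matching b row(s), so 1 row(s) emitted.
- uid=8: no matching b row.
- uid=2: no matching b row.
- plus 1 unmatched b row(s), each kept with NULL a columns.
After projecting and ordering:
b.ip_last | b.attempts | a.uname
10 | 5 | NULL
11 | 3 | Raj
50 | 8 | Carol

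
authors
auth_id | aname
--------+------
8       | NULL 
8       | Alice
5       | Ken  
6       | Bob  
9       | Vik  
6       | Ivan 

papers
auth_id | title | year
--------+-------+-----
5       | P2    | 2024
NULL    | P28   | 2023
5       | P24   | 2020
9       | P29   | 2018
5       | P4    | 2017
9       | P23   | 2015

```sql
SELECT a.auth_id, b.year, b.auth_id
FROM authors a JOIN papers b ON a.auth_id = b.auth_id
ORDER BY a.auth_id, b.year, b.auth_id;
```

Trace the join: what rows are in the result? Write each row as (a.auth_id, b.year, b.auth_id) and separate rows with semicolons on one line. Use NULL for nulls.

(5, 2017, 5); (5, 2020, 5); (5, 2024, 5); (9, 2015, 9); (9, 2018, 9)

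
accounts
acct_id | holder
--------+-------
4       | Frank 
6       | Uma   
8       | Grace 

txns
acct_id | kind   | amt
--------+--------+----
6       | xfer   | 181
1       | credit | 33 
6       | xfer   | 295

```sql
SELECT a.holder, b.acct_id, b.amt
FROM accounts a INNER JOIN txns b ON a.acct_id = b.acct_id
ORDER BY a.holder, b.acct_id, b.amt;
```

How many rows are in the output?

2

INNER JOIN keeps only pairs where the ON condition holds.
Matching on a.acct_id = b.acct_id.
Matched pairs: 2.
Total: 2 rows.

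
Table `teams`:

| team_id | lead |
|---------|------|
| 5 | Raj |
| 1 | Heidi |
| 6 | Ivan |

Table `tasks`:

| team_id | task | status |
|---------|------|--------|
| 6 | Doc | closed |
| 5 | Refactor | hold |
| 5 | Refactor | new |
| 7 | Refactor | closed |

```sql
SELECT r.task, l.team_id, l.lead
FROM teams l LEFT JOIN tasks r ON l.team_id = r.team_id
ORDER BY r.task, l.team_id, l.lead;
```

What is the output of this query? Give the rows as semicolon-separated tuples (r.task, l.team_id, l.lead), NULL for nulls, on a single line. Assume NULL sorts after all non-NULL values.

(Doc, 6, Ivan); (Refactor, 5, Raj); (Refactor, 5, Raj); (NULL, 1, Heidi)

LEFT JOIN keeps every row from `teams`; unmatched rows get NULL for `tasks`'s columns.
Matching on l.team_id = r.team_id.
- l (team_id=5) pairs with 2 row(s) of r.
- l (team_id=1) has no partner → padded with NULL.
- l (team_id=6) pairs with 1 row(s) of r.
After projecting and ordering:
r.task | l.team_id | l.lead
Doc | 6 | Ivan
Refactor | 5 | Raj
Refactor | 5 | Raj
NULL | 1 | Heidi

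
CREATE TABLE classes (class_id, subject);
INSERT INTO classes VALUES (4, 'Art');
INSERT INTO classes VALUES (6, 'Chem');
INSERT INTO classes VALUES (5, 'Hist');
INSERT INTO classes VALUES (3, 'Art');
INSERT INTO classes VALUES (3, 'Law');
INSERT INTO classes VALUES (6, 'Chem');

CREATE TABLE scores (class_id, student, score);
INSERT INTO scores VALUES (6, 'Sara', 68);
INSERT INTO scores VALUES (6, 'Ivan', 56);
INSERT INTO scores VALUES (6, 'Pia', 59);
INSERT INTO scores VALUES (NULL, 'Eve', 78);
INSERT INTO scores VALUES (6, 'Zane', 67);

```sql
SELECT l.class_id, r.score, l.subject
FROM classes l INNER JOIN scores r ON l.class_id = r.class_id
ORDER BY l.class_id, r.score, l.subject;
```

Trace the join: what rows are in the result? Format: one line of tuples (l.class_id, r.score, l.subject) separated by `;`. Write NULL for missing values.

(6, 56, Chem); (6, 56, Chem); (6, 59, Chem); (6, 59, Chem); (6, 67, Chem); (6, 67, Chem); (6, 68, Chem); (6, 68, Chem)

INNER JOIN keeps only pairs where the ON condition holds.
Matching on l.class_id = r.class_id. A NULL in a compared column never satisfies the condition.
- l[0] class_id=4 → no match; dropped.
- l[1] class_id=6 → 4 match(es) in r → 4 row(s).
- l[2] class_id=5 → no match; dropped.
- l[3] class_id=3 → no match; dropped.
- l[4] class_id=3 → no match; dropped.
- l[5] class_id=6 → 4 match(es) in r → 4 row(s).
After projecting and ordering:
l.class_id | r.score | l.subject
6 | 56 | Chem
6 | 56 | Chem
6 | 59 | Chem
6 | 59 | Chem
6 | 67 | Chem
6 | 67 | Chem
6 | 68 | Chem
6 | 68 | Chem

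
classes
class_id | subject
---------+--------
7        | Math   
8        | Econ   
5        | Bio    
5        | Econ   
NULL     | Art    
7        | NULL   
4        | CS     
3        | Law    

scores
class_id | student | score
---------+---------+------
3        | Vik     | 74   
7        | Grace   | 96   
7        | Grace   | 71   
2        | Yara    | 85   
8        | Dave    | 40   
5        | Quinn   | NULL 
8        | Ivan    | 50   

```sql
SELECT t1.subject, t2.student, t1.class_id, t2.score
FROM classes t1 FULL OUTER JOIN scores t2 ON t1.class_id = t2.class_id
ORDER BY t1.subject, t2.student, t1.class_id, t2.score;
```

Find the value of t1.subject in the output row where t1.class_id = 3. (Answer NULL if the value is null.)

FULL OUTER JOIN keeps every row from both sides; unmatched rows get NULL for the other side's columns.
Matching on t1.class_id = t2.class_id. A NULL in a compared column never satisfies the condition.
Matched pairs: 9; unmatched t1 rows kept: 2; unmatched t2 rows kept: 1.

Law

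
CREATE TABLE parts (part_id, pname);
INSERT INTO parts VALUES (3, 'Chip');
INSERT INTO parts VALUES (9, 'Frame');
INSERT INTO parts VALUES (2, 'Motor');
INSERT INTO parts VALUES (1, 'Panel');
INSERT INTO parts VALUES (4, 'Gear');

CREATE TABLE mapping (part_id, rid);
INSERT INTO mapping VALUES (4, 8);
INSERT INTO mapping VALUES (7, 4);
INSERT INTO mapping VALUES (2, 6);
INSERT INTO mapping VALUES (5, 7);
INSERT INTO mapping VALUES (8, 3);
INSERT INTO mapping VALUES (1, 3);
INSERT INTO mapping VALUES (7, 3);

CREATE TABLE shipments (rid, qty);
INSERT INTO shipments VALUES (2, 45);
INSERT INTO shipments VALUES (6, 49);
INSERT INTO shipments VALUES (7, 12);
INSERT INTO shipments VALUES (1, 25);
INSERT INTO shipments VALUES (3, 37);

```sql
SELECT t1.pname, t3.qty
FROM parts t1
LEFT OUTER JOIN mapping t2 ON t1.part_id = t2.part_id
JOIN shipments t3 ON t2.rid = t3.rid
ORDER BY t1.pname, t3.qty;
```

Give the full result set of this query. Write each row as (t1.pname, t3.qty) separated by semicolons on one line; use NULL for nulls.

(Motor, 49); (Panel, 37)

Step 1 — t1 LEFT JOIN t2 on part_id → 5 row(s).
Then INNER JOIN `shipments t3` on rid: keep only rows whose t2.rid appears in t3.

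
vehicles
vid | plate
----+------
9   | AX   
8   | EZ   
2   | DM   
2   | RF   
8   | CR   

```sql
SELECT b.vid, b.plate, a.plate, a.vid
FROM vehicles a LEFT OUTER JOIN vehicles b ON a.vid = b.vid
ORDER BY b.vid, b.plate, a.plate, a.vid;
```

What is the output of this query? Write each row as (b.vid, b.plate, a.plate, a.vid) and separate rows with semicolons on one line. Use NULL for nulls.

(2, DM, DM, 2); (2, DM, RF, 2); (2, RF, DM, 2); (2, RF, RF, 2); (8, CR, CR, 8); (8, CR, EZ, 8); (8, EZ, CR, 8); (8, EZ, EZ, 8); (9, AX, AX, 9)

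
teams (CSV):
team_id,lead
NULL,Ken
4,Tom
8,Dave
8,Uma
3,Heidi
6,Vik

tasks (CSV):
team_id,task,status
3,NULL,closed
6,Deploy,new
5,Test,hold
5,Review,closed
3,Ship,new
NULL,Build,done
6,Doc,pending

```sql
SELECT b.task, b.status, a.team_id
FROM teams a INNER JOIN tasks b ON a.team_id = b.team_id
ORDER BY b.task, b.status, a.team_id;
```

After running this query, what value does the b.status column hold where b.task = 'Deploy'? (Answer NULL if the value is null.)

new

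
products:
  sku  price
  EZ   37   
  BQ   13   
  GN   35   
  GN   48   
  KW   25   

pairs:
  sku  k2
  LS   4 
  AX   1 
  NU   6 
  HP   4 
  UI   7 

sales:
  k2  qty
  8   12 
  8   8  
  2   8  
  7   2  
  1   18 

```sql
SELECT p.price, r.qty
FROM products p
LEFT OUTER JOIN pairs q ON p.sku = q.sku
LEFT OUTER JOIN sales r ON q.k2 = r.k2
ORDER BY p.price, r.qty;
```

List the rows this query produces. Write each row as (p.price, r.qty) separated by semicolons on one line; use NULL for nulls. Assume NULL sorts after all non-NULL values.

Step 1 — p LEFT JOIN q on sku → 5 row(s).
Then LEFT JOIN `sales r` on k2: each of those 5 rows is kept; rows whose q.k2 has no match in r get NULL for r's columns.

(13, NULL); (25, NULL); (35, NULL); (37, NULL); (48, NULL)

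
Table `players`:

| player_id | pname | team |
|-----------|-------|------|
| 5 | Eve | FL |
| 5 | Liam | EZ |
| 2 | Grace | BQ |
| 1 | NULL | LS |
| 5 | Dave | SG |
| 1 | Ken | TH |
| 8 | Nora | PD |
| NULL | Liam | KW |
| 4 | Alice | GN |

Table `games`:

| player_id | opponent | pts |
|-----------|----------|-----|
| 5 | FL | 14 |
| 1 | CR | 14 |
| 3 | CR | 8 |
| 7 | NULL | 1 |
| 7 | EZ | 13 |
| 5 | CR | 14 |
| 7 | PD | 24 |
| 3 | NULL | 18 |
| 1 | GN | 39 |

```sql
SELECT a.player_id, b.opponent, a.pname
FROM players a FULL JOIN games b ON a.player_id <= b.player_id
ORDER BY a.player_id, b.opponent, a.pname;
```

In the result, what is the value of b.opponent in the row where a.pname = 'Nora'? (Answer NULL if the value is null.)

NULL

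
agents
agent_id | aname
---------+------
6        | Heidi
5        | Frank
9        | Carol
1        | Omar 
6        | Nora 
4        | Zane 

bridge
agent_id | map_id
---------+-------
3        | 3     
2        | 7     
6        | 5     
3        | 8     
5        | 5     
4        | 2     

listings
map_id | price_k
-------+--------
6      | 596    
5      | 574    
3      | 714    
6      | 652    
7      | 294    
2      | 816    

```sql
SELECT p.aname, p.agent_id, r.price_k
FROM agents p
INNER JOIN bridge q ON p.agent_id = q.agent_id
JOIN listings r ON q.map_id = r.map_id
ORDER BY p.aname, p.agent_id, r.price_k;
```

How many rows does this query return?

4

Joins associate left-to-right: agents INNER JOIN bridge on agent_id gives 4 intermediate row(s).
Then INNER JOIN `listings r` on map_id: keep only rows whose q.map_id appears in r.
Result: 4 row(s).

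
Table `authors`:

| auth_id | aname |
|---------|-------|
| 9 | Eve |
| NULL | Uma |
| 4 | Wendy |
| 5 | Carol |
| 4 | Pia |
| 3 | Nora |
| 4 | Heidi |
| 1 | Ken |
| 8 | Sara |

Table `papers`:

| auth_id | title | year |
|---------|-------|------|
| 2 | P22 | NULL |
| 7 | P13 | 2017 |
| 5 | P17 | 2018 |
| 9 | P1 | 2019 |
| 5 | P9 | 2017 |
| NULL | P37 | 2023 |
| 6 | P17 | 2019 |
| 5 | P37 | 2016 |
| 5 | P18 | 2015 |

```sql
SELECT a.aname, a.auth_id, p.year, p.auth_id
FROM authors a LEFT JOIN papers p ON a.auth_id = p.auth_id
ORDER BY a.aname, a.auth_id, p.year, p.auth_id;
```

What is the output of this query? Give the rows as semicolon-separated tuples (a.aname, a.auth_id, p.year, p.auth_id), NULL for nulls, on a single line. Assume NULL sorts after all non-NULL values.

(Carol, 5, 2015, 5); (Carol, 5, 2016, 5); (Carol, 5, 2017, 5); (Carol, 5, 2018, 5); (Eve, 9, 2019, 9); (Heidi, 4, NULL, NULL); (Ken, 1, NULL, NULL); (Nora, 3, NULL, NULL); (Pia, 4, NULL, NULL); (Sara, 8, NULL, NULL); (Uma, NULL, NULL, NULL); (Wendy, 4, NULL, NULL)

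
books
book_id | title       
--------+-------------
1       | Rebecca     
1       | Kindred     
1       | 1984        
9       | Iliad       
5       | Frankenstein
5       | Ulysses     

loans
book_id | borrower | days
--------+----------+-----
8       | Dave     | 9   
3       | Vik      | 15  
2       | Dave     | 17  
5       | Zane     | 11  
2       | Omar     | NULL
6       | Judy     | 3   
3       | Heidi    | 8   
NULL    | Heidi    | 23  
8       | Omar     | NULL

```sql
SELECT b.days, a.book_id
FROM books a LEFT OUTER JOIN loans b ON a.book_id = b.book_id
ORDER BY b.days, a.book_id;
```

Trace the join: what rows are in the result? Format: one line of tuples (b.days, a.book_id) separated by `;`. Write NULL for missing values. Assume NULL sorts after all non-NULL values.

LEFT JOIN keeps every row from `books`; unmatched rows get NULL for `loans`'s columns.
Matching on a.book_id = b.book_id. A NULL in a compared column never satisfies the condition.
- a[0] book_id=1 → no match; kept with NULLs on the b side.
- a[1] book_id=1 → no match; kept with NULLs on the b side.
- a[2] book_id=1 → no match; kept with NULLs on the b side.
- a[3] book_id=9 → no match; kept with NULLs on the b side.
- a[4] book_id=5 → 1 match(es) in b → 1 row(s).
- a[5] book_id=5 → 1 match(es) in b → 1 row(s).
After projecting and ordering:
b.days | a.book_id
11 | 5
11 | 5
NULL | 1
NULL | 1
NULL | 1
NULL | 9

(11, 5); (11, 5); (NULL, 1); (NULL, 1); (NULL, 1); (NULL, 9)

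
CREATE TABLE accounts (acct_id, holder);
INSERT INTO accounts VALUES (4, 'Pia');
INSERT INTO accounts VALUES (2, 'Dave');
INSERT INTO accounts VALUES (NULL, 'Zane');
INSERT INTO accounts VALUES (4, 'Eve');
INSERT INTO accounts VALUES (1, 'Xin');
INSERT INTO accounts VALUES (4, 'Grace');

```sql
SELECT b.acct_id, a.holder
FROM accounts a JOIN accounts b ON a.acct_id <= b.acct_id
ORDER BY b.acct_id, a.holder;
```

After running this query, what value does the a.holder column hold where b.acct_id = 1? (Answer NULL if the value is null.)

Xin

INNER JOIN keeps only pairs where the ON condition holds.
Matching on a.acct_id <= b.acct_id. A NULL in a compared column never satisfies the condition.
- acct_id=4: 3 matching b row(s), so 3 row(s) emitted.
- acct_id=2: 4 matching b row(s), so 4 row(s) emitted.
- acct_id=NULL: no matching b row, dropped.
- acct_id=4: 3 matching b row(s), so 3 row(s) emitted.
- acct_id=1: 5 matching b row(s), so 5 row(s) emitted.
- acct_id=4: 3 matching b row(s), so 3 row(s) emitted.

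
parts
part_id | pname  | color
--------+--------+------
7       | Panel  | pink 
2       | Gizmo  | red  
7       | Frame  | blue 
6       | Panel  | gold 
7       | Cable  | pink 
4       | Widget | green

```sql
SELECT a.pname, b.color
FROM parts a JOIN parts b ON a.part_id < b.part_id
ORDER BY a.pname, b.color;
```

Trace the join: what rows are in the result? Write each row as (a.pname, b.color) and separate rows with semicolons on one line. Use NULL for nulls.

INNER JOIN keeps only pairs where the ON condition holds.
Matching on a.part_id < b.part_id.
Matched pairs: 12.

(Gizmo, blue); (Gizmo, gold); (Gizmo, green); (Gizmo, pink); (Gizmo, pink); (Panel, blue); (Panel, pink); (Panel, pink); (Widget, blue); (Widget, gold); (Widget, pink); (Widget, pink)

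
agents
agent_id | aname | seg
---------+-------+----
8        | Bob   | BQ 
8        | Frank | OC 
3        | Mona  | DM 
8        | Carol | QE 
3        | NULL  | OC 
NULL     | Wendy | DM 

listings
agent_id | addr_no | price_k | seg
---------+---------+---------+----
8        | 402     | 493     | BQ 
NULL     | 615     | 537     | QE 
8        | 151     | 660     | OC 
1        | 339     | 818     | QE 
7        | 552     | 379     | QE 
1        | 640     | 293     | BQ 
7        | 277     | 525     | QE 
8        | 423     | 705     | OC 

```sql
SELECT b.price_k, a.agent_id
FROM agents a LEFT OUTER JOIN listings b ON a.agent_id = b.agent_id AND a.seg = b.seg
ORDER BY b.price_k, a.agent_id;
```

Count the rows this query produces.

7

LEFT JOIN keeps every row from `agents`; unmatched rows get NULL for `listings`'s columns.
Matching on a.agent_id = b.agent_id AND a.seg = b.seg. A NULL in a compared column never satisfies the condition.
- a (agent_id=8, seg=BQ) pairs with 1 row(s) of b.
- a (agent_id=8, seg=OC) pairs with 2 row(s) of b.
- a (agent_id=3, seg=DM) has no partner → padded with NULL.
- a (agent_id=8, seg=QE) has no partner → padded with NULL.
- a (agent_id=3, seg=OC) has no partner → padded with NULL.
- a (agent_id=NULL, seg=DM) has no partner → padded with NULL.
Total: 3 matched + 4 padded = 7 rows.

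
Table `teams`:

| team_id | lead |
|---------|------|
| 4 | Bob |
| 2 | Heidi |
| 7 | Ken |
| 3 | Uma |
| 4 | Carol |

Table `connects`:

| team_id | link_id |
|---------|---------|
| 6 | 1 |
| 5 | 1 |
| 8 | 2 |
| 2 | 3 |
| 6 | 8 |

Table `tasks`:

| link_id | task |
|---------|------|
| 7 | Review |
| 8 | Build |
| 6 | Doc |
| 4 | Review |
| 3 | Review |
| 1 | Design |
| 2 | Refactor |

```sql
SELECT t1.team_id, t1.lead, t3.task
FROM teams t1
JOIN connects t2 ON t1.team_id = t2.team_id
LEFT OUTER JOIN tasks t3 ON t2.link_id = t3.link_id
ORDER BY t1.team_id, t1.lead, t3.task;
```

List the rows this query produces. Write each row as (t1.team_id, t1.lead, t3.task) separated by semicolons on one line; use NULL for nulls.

Evaluate left to right. First `teams t1 INNER JOIN connects t2` on team_id: 1 row(s).
Then LEFT JOIN `tasks t3` on link_id: each of those 1 rows is kept; rows whose t2.link_id has no match in t3 get NULL for t3's columns.

(2, Heidi, Review)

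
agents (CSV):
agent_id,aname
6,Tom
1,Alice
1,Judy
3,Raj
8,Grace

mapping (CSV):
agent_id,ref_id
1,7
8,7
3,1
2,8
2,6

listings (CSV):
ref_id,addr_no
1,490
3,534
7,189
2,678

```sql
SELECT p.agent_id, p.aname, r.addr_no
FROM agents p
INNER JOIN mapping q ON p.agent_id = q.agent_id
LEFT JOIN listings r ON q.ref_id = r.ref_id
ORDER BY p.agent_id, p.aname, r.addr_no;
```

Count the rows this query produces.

Step 1 — p INNER JOIN q on agent_id → 4 row(s).
Then LEFT JOIN `listings r` on ref_id: each of those 4 rows is kept; rows whose q.ref_id has no match in r get NULL for r's columns.
Result: 4 row(s).

4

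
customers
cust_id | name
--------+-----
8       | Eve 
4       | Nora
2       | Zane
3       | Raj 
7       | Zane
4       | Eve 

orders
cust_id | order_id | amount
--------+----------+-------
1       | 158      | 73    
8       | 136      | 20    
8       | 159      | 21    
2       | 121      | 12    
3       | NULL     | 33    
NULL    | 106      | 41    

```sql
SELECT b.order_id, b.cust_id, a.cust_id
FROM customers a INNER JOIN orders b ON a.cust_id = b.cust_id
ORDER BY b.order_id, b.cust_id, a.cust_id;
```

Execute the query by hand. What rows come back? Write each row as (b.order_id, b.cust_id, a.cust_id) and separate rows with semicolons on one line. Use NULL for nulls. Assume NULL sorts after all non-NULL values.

(121, 2, 2); (136, 8, 8); (159, 8, 8); (NULL, 3, 3)

INNER JOIN keeps only pairs where the ON condition holds.
Matching on a.cust_id = b.cust_id. A NULL in a compared column never satisfies the condition.
- a[0] cust_id=8 → 2 match(es) in b → 2 row(s).
- a[1] cust_id=4 → no match; dropped.
- a[2] cust_id=2 → 1 match(es) in b → 1 row(s).
- a[3] cust_id=3 → 1 match(es) in b → 1 row(s).
- a[4] cust_id=7 → no match; dropped.
- a[5] cust_id=4 → no match; dropped.
After projecting and ordering:
b.order_id | b.cust_id | a.cust_id
121 | 2 | 2
136 | 8 | 8
159 | 8 | 8
NULL | 3 | 3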